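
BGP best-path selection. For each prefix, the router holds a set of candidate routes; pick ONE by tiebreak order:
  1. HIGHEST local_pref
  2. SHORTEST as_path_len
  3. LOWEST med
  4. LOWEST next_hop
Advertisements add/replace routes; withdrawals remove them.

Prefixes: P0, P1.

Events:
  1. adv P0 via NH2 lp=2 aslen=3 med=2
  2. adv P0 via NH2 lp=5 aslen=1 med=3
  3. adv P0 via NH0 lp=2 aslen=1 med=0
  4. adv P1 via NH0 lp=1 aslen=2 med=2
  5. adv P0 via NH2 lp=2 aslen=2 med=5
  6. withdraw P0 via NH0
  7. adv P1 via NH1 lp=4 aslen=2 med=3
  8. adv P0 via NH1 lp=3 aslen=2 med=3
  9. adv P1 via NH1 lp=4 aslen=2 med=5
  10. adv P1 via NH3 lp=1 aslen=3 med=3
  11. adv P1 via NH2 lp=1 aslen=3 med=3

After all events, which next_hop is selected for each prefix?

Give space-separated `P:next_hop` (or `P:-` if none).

Op 1: best P0=NH2 P1=-
Op 2: best P0=NH2 P1=-
Op 3: best P0=NH2 P1=-
Op 4: best P0=NH2 P1=NH0
Op 5: best P0=NH0 P1=NH0
Op 6: best P0=NH2 P1=NH0
Op 7: best P0=NH2 P1=NH1
Op 8: best P0=NH1 P1=NH1
Op 9: best P0=NH1 P1=NH1
Op 10: best P0=NH1 P1=NH1
Op 11: best P0=NH1 P1=NH1

Answer: P0:NH1 P1:NH1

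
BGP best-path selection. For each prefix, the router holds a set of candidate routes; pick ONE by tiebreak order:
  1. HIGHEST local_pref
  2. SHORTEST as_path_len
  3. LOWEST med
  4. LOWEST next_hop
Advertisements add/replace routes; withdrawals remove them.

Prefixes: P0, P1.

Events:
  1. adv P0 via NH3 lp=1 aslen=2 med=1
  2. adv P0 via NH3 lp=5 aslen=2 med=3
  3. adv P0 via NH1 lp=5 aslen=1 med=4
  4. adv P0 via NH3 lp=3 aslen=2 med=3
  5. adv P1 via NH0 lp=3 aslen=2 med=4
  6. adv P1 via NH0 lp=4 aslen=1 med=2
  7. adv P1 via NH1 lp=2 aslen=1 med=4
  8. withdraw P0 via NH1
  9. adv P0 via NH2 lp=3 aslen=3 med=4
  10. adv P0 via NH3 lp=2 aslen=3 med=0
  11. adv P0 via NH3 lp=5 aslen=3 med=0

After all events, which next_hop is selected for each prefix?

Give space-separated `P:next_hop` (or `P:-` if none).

Op 1: best P0=NH3 P1=-
Op 2: best P0=NH3 P1=-
Op 3: best P0=NH1 P1=-
Op 4: best P0=NH1 P1=-
Op 5: best P0=NH1 P1=NH0
Op 6: best P0=NH1 P1=NH0
Op 7: best P0=NH1 P1=NH0
Op 8: best P0=NH3 P1=NH0
Op 9: best P0=NH3 P1=NH0
Op 10: best P0=NH2 P1=NH0
Op 11: best P0=NH3 P1=NH0

Answer: P0:NH3 P1:NH0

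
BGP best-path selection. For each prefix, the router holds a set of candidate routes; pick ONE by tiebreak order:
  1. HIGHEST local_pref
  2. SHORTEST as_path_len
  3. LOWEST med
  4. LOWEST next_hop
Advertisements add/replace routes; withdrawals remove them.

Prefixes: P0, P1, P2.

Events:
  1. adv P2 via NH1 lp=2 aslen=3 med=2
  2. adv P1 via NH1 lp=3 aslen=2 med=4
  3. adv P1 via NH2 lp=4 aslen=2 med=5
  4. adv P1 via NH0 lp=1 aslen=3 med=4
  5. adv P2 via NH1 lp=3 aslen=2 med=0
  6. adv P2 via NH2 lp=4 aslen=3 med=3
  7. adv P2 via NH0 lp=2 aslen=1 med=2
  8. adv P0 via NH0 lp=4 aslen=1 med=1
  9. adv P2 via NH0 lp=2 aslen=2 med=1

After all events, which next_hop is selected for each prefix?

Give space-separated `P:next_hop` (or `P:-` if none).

Answer: P0:NH0 P1:NH2 P2:NH2

Derivation:
Op 1: best P0=- P1=- P2=NH1
Op 2: best P0=- P1=NH1 P2=NH1
Op 3: best P0=- P1=NH2 P2=NH1
Op 4: best P0=- P1=NH2 P2=NH1
Op 5: best P0=- P1=NH2 P2=NH1
Op 6: best P0=- P1=NH2 P2=NH2
Op 7: best P0=- P1=NH2 P2=NH2
Op 8: best P0=NH0 P1=NH2 P2=NH2
Op 9: best P0=NH0 P1=NH2 P2=NH2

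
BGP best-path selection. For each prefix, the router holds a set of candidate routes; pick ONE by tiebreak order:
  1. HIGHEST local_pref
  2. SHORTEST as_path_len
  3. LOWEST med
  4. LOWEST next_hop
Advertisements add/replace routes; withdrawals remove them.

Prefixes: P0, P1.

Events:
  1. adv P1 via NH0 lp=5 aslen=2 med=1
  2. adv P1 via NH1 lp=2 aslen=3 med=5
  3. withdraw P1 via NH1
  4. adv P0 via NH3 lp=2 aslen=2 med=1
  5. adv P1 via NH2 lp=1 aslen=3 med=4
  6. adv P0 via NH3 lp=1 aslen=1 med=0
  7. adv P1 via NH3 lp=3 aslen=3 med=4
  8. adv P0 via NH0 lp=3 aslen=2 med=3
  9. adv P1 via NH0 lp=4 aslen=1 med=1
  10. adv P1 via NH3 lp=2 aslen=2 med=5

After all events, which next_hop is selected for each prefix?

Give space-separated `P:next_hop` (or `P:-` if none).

Op 1: best P0=- P1=NH0
Op 2: best P0=- P1=NH0
Op 3: best P0=- P1=NH0
Op 4: best P0=NH3 P1=NH0
Op 5: best P0=NH3 P1=NH0
Op 6: best P0=NH3 P1=NH0
Op 7: best P0=NH3 P1=NH0
Op 8: best P0=NH0 P1=NH0
Op 9: best P0=NH0 P1=NH0
Op 10: best P0=NH0 P1=NH0

Answer: P0:NH0 P1:NH0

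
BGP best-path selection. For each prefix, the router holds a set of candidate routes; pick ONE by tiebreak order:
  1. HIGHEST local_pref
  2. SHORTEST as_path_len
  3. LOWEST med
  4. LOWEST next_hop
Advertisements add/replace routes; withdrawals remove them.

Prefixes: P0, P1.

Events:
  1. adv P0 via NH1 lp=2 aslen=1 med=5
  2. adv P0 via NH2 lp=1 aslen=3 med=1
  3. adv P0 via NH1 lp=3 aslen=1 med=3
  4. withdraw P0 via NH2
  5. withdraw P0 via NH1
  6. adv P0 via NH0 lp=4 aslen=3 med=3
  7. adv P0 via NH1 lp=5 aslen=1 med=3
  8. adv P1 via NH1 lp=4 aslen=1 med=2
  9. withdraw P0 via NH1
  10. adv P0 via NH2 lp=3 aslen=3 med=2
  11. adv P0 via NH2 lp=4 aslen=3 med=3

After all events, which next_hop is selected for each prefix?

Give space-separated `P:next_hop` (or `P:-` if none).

Op 1: best P0=NH1 P1=-
Op 2: best P0=NH1 P1=-
Op 3: best P0=NH1 P1=-
Op 4: best P0=NH1 P1=-
Op 5: best P0=- P1=-
Op 6: best P0=NH0 P1=-
Op 7: best P0=NH1 P1=-
Op 8: best P0=NH1 P1=NH1
Op 9: best P0=NH0 P1=NH1
Op 10: best P0=NH0 P1=NH1
Op 11: best P0=NH0 P1=NH1

Answer: P0:NH0 P1:NH1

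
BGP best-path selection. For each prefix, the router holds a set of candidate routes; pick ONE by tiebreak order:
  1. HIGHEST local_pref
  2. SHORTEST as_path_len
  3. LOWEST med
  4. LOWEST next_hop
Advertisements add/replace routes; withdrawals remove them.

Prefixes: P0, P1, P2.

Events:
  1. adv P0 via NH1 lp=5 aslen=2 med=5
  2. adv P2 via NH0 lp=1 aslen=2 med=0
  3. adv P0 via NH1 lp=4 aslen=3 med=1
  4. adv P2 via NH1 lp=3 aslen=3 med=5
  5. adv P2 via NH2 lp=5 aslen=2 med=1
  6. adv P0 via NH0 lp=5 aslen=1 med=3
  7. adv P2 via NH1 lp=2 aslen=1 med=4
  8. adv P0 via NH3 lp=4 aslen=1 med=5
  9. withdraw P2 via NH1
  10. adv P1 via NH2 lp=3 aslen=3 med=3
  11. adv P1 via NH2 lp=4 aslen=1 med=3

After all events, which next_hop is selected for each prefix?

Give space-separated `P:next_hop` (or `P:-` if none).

Op 1: best P0=NH1 P1=- P2=-
Op 2: best P0=NH1 P1=- P2=NH0
Op 3: best P0=NH1 P1=- P2=NH0
Op 4: best P0=NH1 P1=- P2=NH1
Op 5: best P0=NH1 P1=- P2=NH2
Op 6: best P0=NH0 P1=- P2=NH2
Op 7: best P0=NH0 P1=- P2=NH2
Op 8: best P0=NH0 P1=- P2=NH2
Op 9: best P0=NH0 P1=- P2=NH2
Op 10: best P0=NH0 P1=NH2 P2=NH2
Op 11: best P0=NH0 P1=NH2 P2=NH2

Answer: P0:NH0 P1:NH2 P2:NH2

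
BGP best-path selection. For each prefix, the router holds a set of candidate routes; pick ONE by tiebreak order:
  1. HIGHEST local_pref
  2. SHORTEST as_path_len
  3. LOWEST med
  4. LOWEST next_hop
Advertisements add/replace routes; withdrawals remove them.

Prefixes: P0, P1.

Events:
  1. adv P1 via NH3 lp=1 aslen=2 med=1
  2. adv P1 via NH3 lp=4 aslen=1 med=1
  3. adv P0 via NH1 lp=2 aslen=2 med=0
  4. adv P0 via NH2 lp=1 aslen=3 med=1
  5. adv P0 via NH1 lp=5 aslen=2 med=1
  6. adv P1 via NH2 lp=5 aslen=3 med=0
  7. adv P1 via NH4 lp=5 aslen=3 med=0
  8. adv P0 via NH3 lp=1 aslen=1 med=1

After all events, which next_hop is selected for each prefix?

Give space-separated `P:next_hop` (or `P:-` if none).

Op 1: best P0=- P1=NH3
Op 2: best P0=- P1=NH3
Op 3: best P0=NH1 P1=NH3
Op 4: best P0=NH1 P1=NH3
Op 5: best P0=NH1 P1=NH3
Op 6: best P0=NH1 P1=NH2
Op 7: best P0=NH1 P1=NH2
Op 8: best P0=NH1 P1=NH2

Answer: P0:NH1 P1:NH2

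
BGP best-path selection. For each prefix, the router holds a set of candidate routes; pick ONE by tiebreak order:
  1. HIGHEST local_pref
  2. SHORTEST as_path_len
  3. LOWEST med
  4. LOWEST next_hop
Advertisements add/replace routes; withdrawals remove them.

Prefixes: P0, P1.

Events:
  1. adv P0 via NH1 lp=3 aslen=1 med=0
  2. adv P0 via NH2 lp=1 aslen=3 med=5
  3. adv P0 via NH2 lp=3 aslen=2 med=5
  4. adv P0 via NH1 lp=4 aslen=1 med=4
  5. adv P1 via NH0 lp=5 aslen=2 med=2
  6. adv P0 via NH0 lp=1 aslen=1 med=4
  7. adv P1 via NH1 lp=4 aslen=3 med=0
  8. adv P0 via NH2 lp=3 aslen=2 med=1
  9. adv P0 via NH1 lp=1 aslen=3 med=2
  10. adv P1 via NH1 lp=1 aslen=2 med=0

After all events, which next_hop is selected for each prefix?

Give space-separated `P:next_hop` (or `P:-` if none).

Answer: P0:NH2 P1:NH0

Derivation:
Op 1: best P0=NH1 P1=-
Op 2: best P0=NH1 P1=-
Op 3: best P0=NH1 P1=-
Op 4: best P0=NH1 P1=-
Op 5: best P0=NH1 P1=NH0
Op 6: best P0=NH1 P1=NH0
Op 7: best P0=NH1 P1=NH0
Op 8: best P0=NH1 P1=NH0
Op 9: best P0=NH2 P1=NH0
Op 10: best P0=NH2 P1=NH0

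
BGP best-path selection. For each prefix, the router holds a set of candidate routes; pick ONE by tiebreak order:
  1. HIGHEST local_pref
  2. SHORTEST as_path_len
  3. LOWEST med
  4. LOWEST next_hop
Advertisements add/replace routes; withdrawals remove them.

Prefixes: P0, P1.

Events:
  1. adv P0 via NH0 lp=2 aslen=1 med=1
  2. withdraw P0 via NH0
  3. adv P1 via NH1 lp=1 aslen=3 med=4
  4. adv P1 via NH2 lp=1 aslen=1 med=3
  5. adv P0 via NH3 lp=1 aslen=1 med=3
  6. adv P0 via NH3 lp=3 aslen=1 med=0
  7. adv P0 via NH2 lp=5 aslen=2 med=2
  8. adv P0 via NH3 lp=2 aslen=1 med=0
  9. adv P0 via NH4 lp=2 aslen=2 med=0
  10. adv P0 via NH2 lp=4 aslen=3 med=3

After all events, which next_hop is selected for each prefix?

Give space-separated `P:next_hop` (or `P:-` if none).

Answer: P0:NH2 P1:NH2

Derivation:
Op 1: best P0=NH0 P1=-
Op 2: best P0=- P1=-
Op 3: best P0=- P1=NH1
Op 4: best P0=- P1=NH2
Op 5: best P0=NH3 P1=NH2
Op 6: best P0=NH3 P1=NH2
Op 7: best P0=NH2 P1=NH2
Op 8: best P0=NH2 P1=NH2
Op 9: best P0=NH2 P1=NH2
Op 10: best P0=NH2 P1=NH2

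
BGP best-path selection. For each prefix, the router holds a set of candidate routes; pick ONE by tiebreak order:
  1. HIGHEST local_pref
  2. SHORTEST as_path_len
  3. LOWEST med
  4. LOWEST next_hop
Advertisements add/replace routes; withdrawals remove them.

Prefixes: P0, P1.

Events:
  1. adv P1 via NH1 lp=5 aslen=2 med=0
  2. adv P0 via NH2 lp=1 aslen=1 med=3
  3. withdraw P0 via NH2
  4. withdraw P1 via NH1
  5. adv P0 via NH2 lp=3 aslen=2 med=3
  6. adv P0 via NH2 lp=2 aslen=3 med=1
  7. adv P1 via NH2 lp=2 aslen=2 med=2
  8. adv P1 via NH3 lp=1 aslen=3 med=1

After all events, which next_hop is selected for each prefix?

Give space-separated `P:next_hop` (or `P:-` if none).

Op 1: best P0=- P1=NH1
Op 2: best P0=NH2 P1=NH1
Op 3: best P0=- P1=NH1
Op 4: best P0=- P1=-
Op 5: best P0=NH2 P1=-
Op 6: best P0=NH2 P1=-
Op 7: best P0=NH2 P1=NH2
Op 8: best P0=NH2 P1=NH2

Answer: P0:NH2 P1:NH2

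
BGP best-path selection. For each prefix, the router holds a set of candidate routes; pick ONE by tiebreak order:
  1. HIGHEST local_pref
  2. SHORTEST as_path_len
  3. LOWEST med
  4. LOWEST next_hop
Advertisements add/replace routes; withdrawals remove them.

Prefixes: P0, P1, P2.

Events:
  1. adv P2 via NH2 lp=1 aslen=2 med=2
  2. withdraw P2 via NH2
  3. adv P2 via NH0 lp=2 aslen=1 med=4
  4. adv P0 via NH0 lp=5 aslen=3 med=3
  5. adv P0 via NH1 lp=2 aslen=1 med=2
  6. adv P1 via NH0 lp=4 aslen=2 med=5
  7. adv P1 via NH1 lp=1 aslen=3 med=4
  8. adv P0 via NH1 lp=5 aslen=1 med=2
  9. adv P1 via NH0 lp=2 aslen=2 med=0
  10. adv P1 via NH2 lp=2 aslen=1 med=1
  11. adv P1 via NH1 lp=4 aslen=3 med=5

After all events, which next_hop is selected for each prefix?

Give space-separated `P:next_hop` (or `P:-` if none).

Op 1: best P0=- P1=- P2=NH2
Op 2: best P0=- P1=- P2=-
Op 3: best P0=- P1=- P2=NH0
Op 4: best P0=NH0 P1=- P2=NH0
Op 5: best P0=NH0 P1=- P2=NH0
Op 6: best P0=NH0 P1=NH0 P2=NH0
Op 7: best P0=NH0 P1=NH0 P2=NH0
Op 8: best P0=NH1 P1=NH0 P2=NH0
Op 9: best P0=NH1 P1=NH0 P2=NH0
Op 10: best P0=NH1 P1=NH2 P2=NH0
Op 11: best P0=NH1 P1=NH1 P2=NH0

Answer: P0:NH1 P1:NH1 P2:NH0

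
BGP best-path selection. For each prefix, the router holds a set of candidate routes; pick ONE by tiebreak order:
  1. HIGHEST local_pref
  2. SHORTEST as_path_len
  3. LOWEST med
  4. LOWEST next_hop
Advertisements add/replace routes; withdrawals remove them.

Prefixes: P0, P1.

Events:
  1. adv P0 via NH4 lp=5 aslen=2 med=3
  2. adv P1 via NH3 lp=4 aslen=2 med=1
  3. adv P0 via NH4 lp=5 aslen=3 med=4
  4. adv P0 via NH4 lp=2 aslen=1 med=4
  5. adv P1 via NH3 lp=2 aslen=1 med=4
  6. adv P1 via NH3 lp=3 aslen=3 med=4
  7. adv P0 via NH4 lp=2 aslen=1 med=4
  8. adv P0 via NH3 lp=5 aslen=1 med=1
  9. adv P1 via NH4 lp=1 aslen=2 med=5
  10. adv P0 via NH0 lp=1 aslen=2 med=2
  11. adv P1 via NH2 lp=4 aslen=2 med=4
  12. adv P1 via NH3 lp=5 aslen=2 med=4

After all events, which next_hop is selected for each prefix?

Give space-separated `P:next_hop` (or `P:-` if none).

Op 1: best P0=NH4 P1=-
Op 2: best P0=NH4 P1=NH3
Op 3: best P0=NH4 P1=NH3
Op 4: best P0=NH4 P1=NH3
Op 5: best P0=NH4 P1=NH3
Op 6: best P0=NH4 P1=NH3
Op 7: best P0=NH4 P1=NH3
Op 8: best P0=NH3 P1=NH3
Op 9: best P0=NH3 P1=NH3
Op 10: best P0=NH3 P1=NH3
Op 11: best P0=NH3 P1=NH2
Op 12: best P0=NH3 P1=NH3

Answer: P0:NH3 P1:NH3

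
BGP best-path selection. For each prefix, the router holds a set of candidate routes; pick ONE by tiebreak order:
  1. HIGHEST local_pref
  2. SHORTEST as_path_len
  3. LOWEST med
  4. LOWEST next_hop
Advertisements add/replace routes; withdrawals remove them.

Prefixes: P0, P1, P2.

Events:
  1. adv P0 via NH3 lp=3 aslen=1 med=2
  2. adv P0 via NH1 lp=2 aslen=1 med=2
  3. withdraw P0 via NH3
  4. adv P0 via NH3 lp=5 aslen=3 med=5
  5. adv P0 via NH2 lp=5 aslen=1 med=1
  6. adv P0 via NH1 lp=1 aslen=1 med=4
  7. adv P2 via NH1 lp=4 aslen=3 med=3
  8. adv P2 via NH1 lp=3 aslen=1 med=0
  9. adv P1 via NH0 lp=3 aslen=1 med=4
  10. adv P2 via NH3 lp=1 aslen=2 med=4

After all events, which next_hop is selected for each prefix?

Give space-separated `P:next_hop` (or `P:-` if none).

Op 1: best P0=NH3 P1=- P2=-
Op 2: best P0=NH3 P1=- P2=-
Op 3: best P0=NH1 P1=- P2=-
Op 4: best P0=NH3 P1=- P2=-
Op 5: best P0=NH2 P1=- P2=-
Op 6: best P0=NH2 P1=- P2=-
Op 7: best P0=NH2 P1=- P2=NH1
Op 8: best P0=NH2 P1=- P2=NH1
Op 9: best P0=NH2 P1=NH0 P2=NH1
Op 10: best P0=NH2 P1=NH0 P2=NH1

Answer: P0:NH2 P1:NH0 P2:NH1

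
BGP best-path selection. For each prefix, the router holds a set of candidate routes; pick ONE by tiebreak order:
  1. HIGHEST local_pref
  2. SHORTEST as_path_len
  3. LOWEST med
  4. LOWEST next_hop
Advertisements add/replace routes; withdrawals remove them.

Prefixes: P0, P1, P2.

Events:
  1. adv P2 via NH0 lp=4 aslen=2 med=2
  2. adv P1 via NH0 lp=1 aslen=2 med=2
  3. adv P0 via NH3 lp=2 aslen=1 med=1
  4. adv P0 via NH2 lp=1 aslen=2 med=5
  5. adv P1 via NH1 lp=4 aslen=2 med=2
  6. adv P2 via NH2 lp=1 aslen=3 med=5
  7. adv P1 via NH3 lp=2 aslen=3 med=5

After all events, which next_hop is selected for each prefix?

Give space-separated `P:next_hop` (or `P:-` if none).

Op 1: best P0=- P1=- P2=NH0
Op 2: best P0=- P1=NH0 P2=NH0
Op 3: best P0=NH3 P1=NH0 P2=NH0
Op 4: best P0=NH3 P1=NH0 P2=NH0
Op 5: best P0=NH3 P1=NH1 P2=NH0
Op 6: best P0=NH3 P1=NH1 P2=NH0
Op 7: best P0=NH3 P1=NH1 P2=NH0

Answer: P0:NH3 P1:NH1 P2:NH0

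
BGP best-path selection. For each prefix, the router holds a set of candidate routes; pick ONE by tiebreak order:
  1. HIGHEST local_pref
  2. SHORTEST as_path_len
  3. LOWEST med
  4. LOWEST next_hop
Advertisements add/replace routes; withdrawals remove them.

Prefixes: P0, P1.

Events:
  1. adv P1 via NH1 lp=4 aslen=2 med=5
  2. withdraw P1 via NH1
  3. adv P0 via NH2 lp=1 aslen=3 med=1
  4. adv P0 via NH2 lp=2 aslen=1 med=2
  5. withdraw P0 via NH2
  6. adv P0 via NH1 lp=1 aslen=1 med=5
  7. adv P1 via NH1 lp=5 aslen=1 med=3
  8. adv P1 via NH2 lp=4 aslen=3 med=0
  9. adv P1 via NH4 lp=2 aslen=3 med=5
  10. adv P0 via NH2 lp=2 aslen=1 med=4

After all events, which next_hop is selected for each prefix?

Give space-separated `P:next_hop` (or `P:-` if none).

Op 1: best P0=- P1=NH1
Op 2: best P0=- P1=-
Op 3: best P0=NH2 P1=-
Op 4: best P0=NH2 P1=-
Op 5: best P0=- P1=-
Op 6: best P0=NH1 P1=-
Op 7: best P0=NH1 P1=NH1
Op 8: best P0=NH1 P1=NH1
Op 9: best P0=NH1 P1=NH1
Op 10: best P0=NH2 P1=NH1

Answer: P0:NH2 P1:NH1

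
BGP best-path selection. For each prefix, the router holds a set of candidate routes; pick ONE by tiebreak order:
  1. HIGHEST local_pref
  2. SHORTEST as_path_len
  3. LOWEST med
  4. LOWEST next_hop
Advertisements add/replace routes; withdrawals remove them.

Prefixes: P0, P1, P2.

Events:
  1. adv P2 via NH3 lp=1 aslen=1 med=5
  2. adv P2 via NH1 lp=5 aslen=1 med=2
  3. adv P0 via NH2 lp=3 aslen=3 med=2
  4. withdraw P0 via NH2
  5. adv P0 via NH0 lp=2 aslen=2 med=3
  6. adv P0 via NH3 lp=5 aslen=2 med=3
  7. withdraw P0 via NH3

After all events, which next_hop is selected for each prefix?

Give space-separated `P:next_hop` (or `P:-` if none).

Answer: P0:NH0 P1:- P2:NH1

Derivation:
Op 1: best P0=- P1=- P2=NH3
Op 2: best P0=- P1=- P2=NH1
Op 3: best P0=NH2 P1=- P2=NH1
Op 4: best P0=- P1=- P2=NH1
Op 5: best P0=NH0 P1=- P2=NH1
Op 6: best P0=NH3 P1=- P2=NH1
Op 7: best P0=NH0 P1=- P2=NH1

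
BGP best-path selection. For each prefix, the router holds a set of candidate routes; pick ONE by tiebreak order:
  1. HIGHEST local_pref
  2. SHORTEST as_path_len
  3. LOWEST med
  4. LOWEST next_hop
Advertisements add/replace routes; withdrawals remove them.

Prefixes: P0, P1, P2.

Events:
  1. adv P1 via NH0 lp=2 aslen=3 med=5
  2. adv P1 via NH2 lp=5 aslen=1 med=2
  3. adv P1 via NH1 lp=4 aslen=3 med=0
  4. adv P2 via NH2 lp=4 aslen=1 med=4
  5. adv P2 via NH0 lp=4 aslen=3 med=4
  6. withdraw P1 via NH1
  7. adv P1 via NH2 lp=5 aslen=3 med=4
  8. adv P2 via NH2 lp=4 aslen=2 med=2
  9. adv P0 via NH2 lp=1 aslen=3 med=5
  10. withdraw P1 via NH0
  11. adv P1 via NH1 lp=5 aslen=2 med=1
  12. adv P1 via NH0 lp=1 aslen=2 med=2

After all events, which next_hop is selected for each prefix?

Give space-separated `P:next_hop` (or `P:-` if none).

Op 1: best P0=- P1=NH0 P2=-
Op 2: best P0=- P1=NH2 P2=-
Op 3: best P0=- P1=NH2 P2=-
Op 4: best P0=- P1=NH2 P2=NH2
Op 5: best P0=- P1=NH2 P2=NH2
Op 6: best P0=- P1=NH2 P2=NH2
Op 7: best P0=- P1=NH2 P2=NH2
Op 8: best P0=- P1=NH2 P2=NH2
Op 9: best P0=NH2 P1=NH2 P2=NH2
Op 10: best P0=NH2 P1=NH2 P2=NH2
Op 11: best P0=NH2 P1=NH1 P2=NH2
Op 12: best P0=NH2 P1=NH1 P2=NH2

Answer: P0:NH2 P1:NH1 P2:NH2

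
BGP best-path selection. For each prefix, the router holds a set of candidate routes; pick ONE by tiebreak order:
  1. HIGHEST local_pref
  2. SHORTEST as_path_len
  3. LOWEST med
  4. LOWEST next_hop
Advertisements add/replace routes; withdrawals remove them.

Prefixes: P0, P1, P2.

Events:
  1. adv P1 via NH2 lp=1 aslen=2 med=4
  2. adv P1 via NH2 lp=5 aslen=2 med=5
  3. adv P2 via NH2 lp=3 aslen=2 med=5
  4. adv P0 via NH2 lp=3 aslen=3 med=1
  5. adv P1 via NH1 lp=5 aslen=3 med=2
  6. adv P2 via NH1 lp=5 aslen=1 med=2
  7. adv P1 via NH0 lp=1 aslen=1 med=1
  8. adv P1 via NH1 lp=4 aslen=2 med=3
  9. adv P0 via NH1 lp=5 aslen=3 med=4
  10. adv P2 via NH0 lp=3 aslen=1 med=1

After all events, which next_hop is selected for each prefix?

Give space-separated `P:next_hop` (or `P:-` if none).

Op 1: best P0=- P1=NH2 P2=-
Op 2: best P0=- P1=NH2 P2=-
Op 3: best P0=- P1=NH2 P2=NH2
Op 4: best P0=NH2 P1=NH2 P2=NH2
Op 5: best P0=NH2 P1=NH2 P2=NH2
Op 6: best P0=NH2 P1=NH2 P2=NH1
Op 7: best P0=NH2 P1=NH2 P2=NH1
Op 8: best P0=NH2 P1=NH2 P2=NH1
Op 9: best P0=NH1 P1=NH2 P2=NH1
Op 10: best P0=NH1 P1=NH2 P2=NH1

Answer: P0:NH1 P1:NH2 P2:NH1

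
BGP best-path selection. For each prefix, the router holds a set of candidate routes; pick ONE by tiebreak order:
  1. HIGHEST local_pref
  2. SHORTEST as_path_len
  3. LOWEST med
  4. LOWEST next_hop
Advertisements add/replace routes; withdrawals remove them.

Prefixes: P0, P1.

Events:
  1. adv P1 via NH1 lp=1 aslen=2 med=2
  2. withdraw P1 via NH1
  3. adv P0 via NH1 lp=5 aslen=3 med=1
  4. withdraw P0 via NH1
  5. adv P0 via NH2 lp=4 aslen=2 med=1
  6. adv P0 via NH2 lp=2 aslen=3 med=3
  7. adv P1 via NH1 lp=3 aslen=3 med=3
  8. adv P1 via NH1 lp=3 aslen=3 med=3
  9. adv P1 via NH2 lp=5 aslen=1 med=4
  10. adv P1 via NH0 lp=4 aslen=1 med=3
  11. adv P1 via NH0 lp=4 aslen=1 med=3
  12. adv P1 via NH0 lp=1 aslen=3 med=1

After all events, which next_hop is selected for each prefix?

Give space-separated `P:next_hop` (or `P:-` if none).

Op 1: best P0=- P1=NH1
Op 2: best P0=- P1=-
Op 3: best P0=NH1 P1=-
Op 4: best P0=- P1=-
Op 5: best P0=NH2 P1=-
Op 6: best P0=NH2 P1=-
Op 7: best P0=NH2 P1=NH1
Op 8: best P0=NH2 P1=NH1
Op 9: best P0=NH2 P1=NH2
Op 10: best P0=NH2 P1=NH2
Op 11: best P0=NH2 P1=NH2
Op 12: best P0=NH2 P1=NH2

Answer: P0:NH2 P1:NH2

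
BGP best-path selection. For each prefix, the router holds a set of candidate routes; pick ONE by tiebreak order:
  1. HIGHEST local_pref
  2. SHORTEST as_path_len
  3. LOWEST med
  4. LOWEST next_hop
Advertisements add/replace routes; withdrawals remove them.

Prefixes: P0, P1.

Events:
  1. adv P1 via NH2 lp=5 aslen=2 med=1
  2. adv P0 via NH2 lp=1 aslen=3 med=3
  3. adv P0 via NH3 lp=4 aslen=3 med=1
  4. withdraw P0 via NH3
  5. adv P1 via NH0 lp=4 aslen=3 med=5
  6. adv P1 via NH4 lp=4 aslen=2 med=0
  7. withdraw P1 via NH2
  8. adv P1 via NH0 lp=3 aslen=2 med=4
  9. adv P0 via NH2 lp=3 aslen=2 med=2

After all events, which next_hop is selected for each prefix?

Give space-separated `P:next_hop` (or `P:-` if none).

Op 1: best P0=- P1=NH2
Op 2: best P0=NH2 P1=NH2
Op 3: best P0=NH3 P1=NH2
Op 4: best P0=NH2 P1=NH2
Op 5: best P0=NH2 P1=NH2
Op 6: best P0=NH2 P1=NH2
Op 7: best P0=NH2 P1=NH4
Op 8: best P0=NH2 P1=NH4
Op 9: best P0=NH2 P1=NH4

Answer: P0:NH2 P1:NH4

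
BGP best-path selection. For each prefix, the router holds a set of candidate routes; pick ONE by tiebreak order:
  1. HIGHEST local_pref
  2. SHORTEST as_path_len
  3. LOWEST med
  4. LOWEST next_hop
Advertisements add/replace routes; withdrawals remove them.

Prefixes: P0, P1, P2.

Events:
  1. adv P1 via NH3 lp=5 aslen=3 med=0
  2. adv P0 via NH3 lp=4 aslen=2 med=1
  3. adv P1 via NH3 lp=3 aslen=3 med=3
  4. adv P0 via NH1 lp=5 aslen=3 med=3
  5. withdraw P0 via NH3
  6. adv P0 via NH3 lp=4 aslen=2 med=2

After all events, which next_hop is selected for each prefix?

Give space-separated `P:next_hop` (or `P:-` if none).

Op 1: best P0=- P1=NH3 P2=-
Op 2: best P0=NH3 P1=NH3 P2=-
Op 3: best P0=NH3 P1=NH3 P2=-
Op 4: best P0=NH1 P1=NH3 P2=-
Op 5: best P0=NH1 P1=NH3 P2=-
Op 6: best P0=NH1 P1=NH3 P2=-

Answer: P0:NH1 P1:NH3 P2:-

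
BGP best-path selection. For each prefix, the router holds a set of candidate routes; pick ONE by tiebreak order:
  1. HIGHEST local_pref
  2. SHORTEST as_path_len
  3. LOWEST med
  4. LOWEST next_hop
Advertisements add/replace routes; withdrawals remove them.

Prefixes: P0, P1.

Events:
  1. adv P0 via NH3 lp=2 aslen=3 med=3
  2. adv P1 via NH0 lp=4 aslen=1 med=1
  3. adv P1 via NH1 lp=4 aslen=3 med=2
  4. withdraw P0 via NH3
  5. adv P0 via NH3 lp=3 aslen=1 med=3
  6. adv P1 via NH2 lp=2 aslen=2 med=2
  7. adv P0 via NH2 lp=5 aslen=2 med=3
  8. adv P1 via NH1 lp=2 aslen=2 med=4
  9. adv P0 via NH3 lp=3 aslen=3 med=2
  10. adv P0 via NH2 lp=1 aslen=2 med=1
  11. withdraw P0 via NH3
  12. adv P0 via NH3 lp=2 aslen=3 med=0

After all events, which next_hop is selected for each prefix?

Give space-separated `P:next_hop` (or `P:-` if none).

Op 1: best P0=NH3 P1=-
Op 2: best P0=NH3 P1=NH0
Op 3: best P0=NH3 P1=NH0
Op 4: best P0=- P1=NH0
Op 5: best P0=NH3 P1=NH0
Op 6: best P0=NH3 P1=NH0
Op 7: best P0=NH2 P1=NH0
Op 8: best P0=NH2 P1=NH0
Op 9: best P0=NH2 P1=NH0
Op 10: best P0=NH3 P1=NH0
Op 11: best P0=NH2 P1=NH0
Op 12: best P0=NH3 P1=NH0

Answer: P0:NH3 P1:NH0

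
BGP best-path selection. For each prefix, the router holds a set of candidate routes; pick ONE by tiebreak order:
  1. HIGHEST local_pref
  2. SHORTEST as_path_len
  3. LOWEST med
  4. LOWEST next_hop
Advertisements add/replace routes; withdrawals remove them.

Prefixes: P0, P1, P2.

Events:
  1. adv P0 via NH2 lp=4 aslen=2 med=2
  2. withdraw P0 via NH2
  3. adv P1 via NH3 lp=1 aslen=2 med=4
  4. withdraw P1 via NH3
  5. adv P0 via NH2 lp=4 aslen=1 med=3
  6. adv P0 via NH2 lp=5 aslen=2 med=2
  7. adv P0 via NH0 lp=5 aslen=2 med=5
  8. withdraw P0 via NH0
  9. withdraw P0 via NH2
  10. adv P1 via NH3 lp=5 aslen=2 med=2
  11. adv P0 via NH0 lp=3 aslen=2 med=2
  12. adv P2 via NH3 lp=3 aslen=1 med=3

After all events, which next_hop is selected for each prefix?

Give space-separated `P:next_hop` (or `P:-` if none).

Op 1: best P0=NH2 P1=- P2=-
Op 2: best P0=- P1=- P2=-
Op 3: best P0=- P1=NH3 P2=-
Op 4: best P0=- P1=- P2=-
Op 5: best P0=NH2 P1=- P2=-
Op 6: best P0=NH2 P1=- P2=-
Op 7: best P0=NH2 P1=- P2=-
Op 8: best P0=NH2 P1=- P2=-
Op 9: best P0=- P1=- P2=-
Op 10: best P0=- P1=NH3 P2=-
Op 11: best P0=NH0 P1=NH3 P2=-
Op 12: best P0=NH0 P1=NH3 P2=NH3

Answer: P0:NH0 P1:NH3 P2:NH3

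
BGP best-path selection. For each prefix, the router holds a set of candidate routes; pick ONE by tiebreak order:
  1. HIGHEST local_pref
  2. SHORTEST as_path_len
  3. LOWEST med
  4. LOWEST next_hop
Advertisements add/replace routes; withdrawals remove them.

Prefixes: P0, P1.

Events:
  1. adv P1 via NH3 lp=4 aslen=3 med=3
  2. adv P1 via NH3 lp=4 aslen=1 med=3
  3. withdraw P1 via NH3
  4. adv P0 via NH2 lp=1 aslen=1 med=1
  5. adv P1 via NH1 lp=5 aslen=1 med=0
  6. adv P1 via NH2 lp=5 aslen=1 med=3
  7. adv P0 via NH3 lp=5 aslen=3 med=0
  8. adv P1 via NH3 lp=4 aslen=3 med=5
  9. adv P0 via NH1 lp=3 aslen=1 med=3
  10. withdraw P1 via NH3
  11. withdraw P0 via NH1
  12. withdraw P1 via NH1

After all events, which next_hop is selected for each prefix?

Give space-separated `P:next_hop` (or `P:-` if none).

Answer: P0:NH3 P1:NH2

Derivation:
Op 1: best P0=- P1=NH3
Op 2: best P0=- P1=NH3
Op 3: best P0=- P1=-
Op 4: best P0=NH2 P1=-
Op 5: best P0=NH2 P1=NH1
Op 6: best P0=NH2 P1=NH1
Op 7: best P0=NH3 P1=NH1
Op 8: best P0=NH3 P1=NH1
Op 9: best P0=NH3 P1=NH1
Op 10: best P0=NH3 P1=NH1
Op 11: best P0=NH3 P1=NH1
Op 12: best P0=NH3 P1=NH2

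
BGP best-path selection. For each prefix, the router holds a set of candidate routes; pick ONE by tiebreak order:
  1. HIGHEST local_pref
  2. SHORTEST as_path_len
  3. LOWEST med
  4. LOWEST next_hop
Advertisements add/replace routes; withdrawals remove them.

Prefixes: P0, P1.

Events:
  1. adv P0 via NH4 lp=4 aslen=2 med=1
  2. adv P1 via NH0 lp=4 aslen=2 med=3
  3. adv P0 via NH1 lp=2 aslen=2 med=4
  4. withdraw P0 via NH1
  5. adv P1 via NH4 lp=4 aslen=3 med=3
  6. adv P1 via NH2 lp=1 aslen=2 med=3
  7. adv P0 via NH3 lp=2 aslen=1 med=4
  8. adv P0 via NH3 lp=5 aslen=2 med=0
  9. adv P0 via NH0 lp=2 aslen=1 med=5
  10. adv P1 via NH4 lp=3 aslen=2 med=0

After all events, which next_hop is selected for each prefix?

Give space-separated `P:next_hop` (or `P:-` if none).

Op 1: best P0=NH4 P1=-
Op 2: best P0=NH4 P1=NH0
Op 3: best P0=NH4 P1=NH0
Op 4: best P0=NH4 P1=NH0
Op 5: best P0=NH4 P1=NH0
Op 6: best P0=NH4 P1=NH0
Op 7: best P0=NH4 P1=NH0
Op 8: best P0=NH3 P1=NH0
Op 9: best P0=NH3 P1=NH0
Op 10: best P0=NH3 P1=NH0

Answer: P0:NH3 P1:NH0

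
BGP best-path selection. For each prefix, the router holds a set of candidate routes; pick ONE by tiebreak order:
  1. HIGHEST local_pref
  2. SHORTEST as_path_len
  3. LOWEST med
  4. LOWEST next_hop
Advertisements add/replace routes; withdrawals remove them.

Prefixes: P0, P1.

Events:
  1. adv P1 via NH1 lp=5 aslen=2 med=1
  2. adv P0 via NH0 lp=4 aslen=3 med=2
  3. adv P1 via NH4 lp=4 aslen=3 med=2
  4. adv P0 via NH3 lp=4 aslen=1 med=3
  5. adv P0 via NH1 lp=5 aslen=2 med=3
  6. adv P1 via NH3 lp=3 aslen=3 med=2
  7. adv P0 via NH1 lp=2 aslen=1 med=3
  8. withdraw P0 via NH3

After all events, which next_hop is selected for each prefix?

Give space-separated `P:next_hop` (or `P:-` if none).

Answer: P0:NH0 P1:NH1

Derivation:
Op 1: best P0=- P1=NH1
Op 2: best P0=NH0 P1=NH1
Op 3: best P0=NH0 P1=NH1
Op 4: best P0=NH3 P1=NH1
Op 5: best P0=NH1 P1=NH1
Op 6: best P0=NH1 P1=NH1
Op 7: best P0=NH3 P1=NH1
Op 8: best P0=NH0 P1=NH1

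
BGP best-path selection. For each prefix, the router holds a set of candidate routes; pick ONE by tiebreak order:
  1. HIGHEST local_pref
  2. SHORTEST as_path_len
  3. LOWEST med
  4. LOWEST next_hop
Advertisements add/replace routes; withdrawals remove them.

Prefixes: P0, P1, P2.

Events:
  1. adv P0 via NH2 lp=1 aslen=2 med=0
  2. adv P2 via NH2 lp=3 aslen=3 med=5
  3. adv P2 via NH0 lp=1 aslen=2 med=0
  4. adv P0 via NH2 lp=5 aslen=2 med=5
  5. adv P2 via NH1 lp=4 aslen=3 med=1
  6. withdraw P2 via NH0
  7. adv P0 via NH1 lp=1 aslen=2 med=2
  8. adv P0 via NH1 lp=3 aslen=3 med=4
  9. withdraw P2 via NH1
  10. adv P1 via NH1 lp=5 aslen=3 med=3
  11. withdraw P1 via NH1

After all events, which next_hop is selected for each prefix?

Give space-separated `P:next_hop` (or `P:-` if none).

Answer: P0:NH2 P1:- P2:NH2

Derivation:
Op 1: best P0=NH2 P1=- P2=-
Op 2: best P0=NH2 P1=- P2=NH2
Op 3: best P0=NH2 P1=- P2=NH2
Op 4: best P0=NH2 P1=- P2=NH2
Op 5: best P0=NH2 P1=- P2=NH1
Op 6: best P0=NH2 P1=- P2=NH1
Op 7: best P0=NH2 P1=- P2=NH1
Op 8: best P0=NH2 P1=- P2=NH1
Op 9: best P0=NH2 P1=- P2=NH2
Op 10: best P0=NH2 P1=NH1 P2=NH2
Op 11: best P0=NH2 P1=- P2=NH2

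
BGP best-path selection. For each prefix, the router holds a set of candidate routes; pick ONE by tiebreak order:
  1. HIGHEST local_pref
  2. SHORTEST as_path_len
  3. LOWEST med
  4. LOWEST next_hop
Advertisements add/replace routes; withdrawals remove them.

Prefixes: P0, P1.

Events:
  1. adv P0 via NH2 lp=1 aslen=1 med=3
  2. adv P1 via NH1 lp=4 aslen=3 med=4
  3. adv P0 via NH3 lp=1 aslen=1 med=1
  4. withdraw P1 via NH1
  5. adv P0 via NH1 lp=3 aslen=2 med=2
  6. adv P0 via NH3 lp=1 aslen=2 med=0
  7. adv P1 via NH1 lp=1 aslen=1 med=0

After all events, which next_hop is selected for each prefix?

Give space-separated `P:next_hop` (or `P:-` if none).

Answer: P0:NH1 P1:NH1

Derivation:
Op 1: best P0=NH2 P1=-
Op 2: best P0=NH2 P1=NH1
Op 3: best P0=NH3 P1=NH1
Op 4: best P0=NH3 P1=-
Op 5: best P0=NH1 P1=-
Op 6: best P0=NH1 P1=-
Op 7: best P0=NH1 P1=NH1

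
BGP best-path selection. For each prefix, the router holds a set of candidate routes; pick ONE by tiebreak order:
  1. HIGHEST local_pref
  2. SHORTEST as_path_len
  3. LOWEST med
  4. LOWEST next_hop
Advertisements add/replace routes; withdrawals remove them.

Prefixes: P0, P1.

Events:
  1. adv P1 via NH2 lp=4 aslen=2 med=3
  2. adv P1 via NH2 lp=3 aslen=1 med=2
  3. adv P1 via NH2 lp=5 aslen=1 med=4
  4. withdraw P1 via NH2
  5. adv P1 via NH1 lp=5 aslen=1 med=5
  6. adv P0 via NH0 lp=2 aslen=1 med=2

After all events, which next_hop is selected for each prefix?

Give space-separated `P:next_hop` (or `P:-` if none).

Op 1: best P0=- P1=NH2
Op 2: best P0=- P1=NH2
Op 3: best P0=- P1=NH2
Op 4: best P0=- P1=-
Op 5: best P0=- P1=NH1
Op 6: best P0=NH0 P1=NH1

Answer: P0:NH0 P1:NH1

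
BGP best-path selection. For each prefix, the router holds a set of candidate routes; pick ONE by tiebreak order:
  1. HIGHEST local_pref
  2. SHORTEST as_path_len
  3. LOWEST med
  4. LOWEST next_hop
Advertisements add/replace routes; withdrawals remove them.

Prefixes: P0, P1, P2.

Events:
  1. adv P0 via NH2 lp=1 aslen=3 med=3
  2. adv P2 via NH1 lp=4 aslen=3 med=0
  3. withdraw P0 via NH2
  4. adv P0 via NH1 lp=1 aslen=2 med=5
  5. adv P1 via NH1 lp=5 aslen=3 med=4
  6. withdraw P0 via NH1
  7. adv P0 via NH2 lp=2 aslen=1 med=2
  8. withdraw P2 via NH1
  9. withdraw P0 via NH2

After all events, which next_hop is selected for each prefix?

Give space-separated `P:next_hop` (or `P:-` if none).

Answer: P0:- P1:NH1 P2:-

Derivation:
Op 1: best P0=NH2 P1=- P2=-
Op 2: best P0=NH2 P1=- P2=NH1
Op 3: best P0=- P1=- P2=NH1
Op 4: best P0=NH1 P1=- P2=NH1
Op 5: best P0=NH1 P1=NH1 P2=NH1
Op 6: best P0=- P1=NH1 P2=NH1
Op 7: best P0=NH2 P1=NH1 P2=NH1
Op 8: best P0=NH2 P1=NH1 P2=-
Op 9: best P0=- P1=NH1 P2=-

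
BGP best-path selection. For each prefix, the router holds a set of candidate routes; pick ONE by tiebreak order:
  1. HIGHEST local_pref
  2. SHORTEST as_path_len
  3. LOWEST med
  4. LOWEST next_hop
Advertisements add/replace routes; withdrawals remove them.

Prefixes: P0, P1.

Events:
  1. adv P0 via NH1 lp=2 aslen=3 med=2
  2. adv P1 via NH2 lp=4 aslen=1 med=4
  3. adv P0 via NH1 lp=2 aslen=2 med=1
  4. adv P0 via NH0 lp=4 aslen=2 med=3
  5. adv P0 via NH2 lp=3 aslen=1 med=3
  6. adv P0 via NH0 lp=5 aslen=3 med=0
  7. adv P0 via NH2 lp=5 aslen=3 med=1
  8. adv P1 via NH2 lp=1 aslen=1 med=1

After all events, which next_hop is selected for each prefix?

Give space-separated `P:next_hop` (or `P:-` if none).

Op 1: best P0=NH1 P1=-
Op 2: best P0=NH1 P1=NH2
Op 3: best P0=NH1 P1=NH2
Op 4: best P0=NH0 P1=NH2
Op 5: best P0=NH0 P1=NH2
Op 6: best P0=NH0 P1=NH2
Op 7: best P0=NH0 P1=NH2
Op 8: best P0=NH0 P1=NH2

Answer: P0:NH0 P1:NH2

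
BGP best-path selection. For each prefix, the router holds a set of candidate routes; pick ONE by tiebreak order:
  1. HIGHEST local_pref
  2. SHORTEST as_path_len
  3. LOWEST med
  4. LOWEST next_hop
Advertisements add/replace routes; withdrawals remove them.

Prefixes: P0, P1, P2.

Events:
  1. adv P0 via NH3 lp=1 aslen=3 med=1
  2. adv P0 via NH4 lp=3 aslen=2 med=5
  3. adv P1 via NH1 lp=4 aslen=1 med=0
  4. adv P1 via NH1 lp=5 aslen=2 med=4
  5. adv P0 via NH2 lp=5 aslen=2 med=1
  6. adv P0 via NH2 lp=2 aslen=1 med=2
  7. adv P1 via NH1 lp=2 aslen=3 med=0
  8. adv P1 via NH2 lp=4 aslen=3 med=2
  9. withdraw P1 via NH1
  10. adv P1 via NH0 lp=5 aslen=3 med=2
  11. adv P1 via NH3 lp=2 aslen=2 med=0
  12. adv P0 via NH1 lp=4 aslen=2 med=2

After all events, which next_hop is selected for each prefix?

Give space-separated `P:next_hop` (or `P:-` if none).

Op 1: best P0=NH3 P1=- P2=-
Op 2: best P0=NH4 P1=- P2=-
Op 3: best P0=NH4 P1=NH1 P2=-
Op 4: best P0=NH4 P1=NH1 P2=-
Op 5: best P0=NH2 P1=NH1 P2=-
Op 6: best P0=NH4 P1=NH1 P2=-
Op 7: best P0=NH4 P1=NH1 P2=-
Op 8: best P0=NH4 P1=NH2 P2=-
Op 9: best P0=NH4 P1=NH2 P2=-
Op 10: best P0=NH4 P1=NH0 P2=-
Op 11: best P0=NH4 P1=NH0 P2=-
Op 12: best P0=NH1 P1=NH0 P2=-

Answer: P0:NH1 P1:NH0 P2:-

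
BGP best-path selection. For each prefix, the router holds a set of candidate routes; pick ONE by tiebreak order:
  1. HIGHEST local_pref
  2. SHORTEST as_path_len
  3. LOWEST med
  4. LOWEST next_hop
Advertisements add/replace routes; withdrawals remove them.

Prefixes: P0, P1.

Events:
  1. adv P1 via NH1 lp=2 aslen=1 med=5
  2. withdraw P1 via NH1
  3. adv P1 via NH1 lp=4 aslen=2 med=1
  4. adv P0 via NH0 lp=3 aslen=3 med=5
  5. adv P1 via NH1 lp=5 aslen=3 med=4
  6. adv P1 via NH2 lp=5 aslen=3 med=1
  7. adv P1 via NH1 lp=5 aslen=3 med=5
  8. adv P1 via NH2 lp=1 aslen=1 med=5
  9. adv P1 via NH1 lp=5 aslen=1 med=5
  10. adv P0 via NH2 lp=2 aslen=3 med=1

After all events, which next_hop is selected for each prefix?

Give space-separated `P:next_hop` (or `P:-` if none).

Answer: P0:NH0 P1:NH1

Derivation:
Op 1: best P0=- P1=NH1
Op 2: best P0=- P1=-
Op 3: best P0=- P1=NH1
Op 4: best P0=NH0 P1=NH1
Op 5: best P0=NH0 P1=NH1
Op 6: best P0=NH0 P1=NH2
Op 7: best P0=NH0 P1=NH2
Op 8: best P0=NH0 P1=NH1
Op 9: best P0=NH0 P1=NH1
Op 10: best P0=NH0 P1=NH1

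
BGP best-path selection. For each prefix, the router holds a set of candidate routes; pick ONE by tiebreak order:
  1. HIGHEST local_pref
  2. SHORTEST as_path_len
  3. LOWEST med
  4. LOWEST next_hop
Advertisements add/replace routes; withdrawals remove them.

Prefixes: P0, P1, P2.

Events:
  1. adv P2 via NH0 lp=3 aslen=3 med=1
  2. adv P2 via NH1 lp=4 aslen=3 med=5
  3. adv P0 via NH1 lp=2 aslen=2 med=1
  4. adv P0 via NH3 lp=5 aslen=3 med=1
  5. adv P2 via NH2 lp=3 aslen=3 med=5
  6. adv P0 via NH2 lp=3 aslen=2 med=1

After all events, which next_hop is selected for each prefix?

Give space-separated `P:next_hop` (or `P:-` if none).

Answer: P0:NH3 P1:- P2:NH1

Derivation:
Op 1: best P0=- P1=- P2=NH0
Op 2: best P0=- P1=- P2=NH1
Op 3: best P0=NH1 P1=- P2=NH1
Op 4: best P0=NH3 P1=- P2=NH1
Op 5: best P0=NH3 P1=- P2=NH1
Op 6: best P0=NH3 P1=- P2=NH1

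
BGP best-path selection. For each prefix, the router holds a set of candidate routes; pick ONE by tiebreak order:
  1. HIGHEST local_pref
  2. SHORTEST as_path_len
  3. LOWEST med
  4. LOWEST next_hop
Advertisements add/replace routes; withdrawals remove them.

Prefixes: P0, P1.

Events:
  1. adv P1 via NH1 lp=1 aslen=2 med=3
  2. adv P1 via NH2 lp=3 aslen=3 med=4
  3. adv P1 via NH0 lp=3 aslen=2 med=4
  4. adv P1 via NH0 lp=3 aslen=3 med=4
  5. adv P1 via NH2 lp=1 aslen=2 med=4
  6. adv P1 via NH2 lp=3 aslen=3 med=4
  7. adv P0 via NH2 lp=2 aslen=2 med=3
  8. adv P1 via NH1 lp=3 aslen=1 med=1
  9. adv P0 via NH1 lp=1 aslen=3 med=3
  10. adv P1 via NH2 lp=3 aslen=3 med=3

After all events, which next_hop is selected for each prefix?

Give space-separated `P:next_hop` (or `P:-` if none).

Answer: P0:NH2 P1:NH1

Derivation:
Op 1: best P0=- P1=NH1
Op 2: best P0=- P1=NH2
Op 3: best P0=- P1=NH0
Op 4: best P0=- P1=NH0
Op 5: best P0=- P1=NH0
Op 6: best P0=- P1=NH0
Op 7: best P0=NH2 P1=NH0
Op 8: best P0=NH2 P1=NH1
Op 9: best P0=NH2 P1=NH1
Op 10: best P0=NH2 P1=NH1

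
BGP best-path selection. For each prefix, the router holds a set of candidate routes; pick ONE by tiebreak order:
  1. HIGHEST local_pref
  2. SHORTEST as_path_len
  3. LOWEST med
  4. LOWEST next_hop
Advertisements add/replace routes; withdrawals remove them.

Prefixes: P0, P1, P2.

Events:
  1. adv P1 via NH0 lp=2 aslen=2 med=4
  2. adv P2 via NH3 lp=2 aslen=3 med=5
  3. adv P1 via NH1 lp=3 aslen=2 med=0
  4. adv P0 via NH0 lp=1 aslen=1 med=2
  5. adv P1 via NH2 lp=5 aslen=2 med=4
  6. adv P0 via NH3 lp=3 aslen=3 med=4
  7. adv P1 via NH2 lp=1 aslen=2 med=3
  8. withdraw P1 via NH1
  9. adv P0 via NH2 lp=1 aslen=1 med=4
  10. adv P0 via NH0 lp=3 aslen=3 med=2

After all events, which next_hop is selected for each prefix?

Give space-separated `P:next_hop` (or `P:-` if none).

Answer: P0:NH0 P1:NH0 P2:NH3

Derivation:
Op 1: best P0=- P1=NH0 P2=-
Op 2: best P0=- P1=NH0 P2=NH3
Op 3: best P0=- P1=NH1 P2=NH3
Op 4: best P0=NH0 P1=NH1 P2=NH3
Op 5: best P0=NH0 P1=NH2 P2=NH3
Op 6: best P0=NH3 P1=NH2 P2=NH3
Op 7: best P0=NH3 P1=NH1 P2=NH3
Op 8: best P0=NH3 P1=NH0 P2=NH3
Op 9: best P0=NH3 P1=NH0 P2=NH3
Op 10: best P0=NH0 P1=NH0 P2=NH3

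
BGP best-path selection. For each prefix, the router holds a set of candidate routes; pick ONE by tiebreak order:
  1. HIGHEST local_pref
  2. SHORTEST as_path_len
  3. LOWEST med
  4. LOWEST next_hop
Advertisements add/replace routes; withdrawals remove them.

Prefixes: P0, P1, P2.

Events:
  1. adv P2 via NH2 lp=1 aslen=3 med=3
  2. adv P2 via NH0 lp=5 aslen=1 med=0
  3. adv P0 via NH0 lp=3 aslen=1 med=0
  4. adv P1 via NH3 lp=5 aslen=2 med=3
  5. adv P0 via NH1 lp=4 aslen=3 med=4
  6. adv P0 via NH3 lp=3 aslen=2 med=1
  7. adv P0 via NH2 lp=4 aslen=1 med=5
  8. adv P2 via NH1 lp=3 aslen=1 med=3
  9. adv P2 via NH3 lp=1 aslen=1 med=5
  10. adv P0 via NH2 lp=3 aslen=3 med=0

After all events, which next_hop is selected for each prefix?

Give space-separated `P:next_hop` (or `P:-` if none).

Op 1: best P0=- P1=- P2=NH2
Op 2: best P0=- P1=- P2=NH0
Op 3: best P0=NH0 P1=- P2=NH0
Op 4: best P0=NH0 P1=NH3 P2=NH0
Op 5: best P0=NH1 P1=NH3 P2=NH0
Op 6: best P0=NH1 P1=NH3 P2=NH0
Op 7: best P0=NH2 P1=NH3 P2=NH0
Op 8: best P0=NH2 P1=NH3 P2=NH0
Op 9: best P0=NH2 P1=NH3 P2=NH0
Op 10: best P0=NH1 P1=NH3 P2=NH0

Answer: P0:NH1 P1:NH3 P2:NH0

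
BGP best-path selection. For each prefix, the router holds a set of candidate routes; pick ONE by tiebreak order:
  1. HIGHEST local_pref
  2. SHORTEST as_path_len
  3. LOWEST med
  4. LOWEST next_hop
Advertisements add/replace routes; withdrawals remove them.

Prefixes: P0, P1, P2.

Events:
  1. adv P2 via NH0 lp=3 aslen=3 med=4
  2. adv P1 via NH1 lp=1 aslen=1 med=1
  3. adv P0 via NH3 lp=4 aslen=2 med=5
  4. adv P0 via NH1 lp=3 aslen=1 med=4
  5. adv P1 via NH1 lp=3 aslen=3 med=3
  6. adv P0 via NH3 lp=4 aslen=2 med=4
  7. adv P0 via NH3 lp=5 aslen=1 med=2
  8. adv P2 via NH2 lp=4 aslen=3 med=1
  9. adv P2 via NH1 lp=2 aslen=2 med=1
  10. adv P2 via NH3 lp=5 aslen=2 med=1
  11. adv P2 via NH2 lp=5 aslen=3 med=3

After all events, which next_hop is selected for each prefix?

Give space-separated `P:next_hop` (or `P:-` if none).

Answer: P0:NH3 P1:NH1 P2:NH3

Derivation:
Op 1: best P0=- P1=- P2=NH0
Op 2: best P0=- P1=NH1 P2=NH0
Op 3: best P0=NH3 P1=NH1 P2=NH0
Op 4: best P0=NH3 P1=NH1 P2=NH0
Op 5: best P0=NH3 P1=NH1 P2=NH0
Op 6: best P0=NH3 P1=NH1 P2=NH0
Op 7: best P0=NH3 P1=NH1 P2=NH0
Op 8: best P0=NH3 P1=NH1 P2=NH2
Op 9: best P0=NH3 P1=NH1 P2=NH2
Op 10: best P0=NH3 P1=NH1 P2=NH3
Op 11: best P0=NH3 P1=NH1 P2=NH3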